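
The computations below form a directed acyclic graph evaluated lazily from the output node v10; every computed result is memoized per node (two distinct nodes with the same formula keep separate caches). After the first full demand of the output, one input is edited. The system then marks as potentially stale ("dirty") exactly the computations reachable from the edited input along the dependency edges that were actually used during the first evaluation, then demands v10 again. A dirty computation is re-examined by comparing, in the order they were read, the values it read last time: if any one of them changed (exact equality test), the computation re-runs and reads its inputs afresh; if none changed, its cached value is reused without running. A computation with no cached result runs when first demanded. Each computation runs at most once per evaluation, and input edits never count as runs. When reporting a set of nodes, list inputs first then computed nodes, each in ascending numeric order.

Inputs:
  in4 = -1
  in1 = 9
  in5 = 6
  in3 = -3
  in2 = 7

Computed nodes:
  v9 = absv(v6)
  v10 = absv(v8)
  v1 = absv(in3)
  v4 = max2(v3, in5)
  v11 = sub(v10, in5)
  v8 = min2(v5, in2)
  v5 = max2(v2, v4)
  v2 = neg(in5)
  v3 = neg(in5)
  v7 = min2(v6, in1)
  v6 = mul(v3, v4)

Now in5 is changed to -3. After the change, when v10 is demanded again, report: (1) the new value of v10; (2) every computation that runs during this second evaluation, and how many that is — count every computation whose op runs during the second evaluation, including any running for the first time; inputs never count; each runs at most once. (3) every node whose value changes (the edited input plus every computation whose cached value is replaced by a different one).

First demand of the output computes:
  v2 = neg(6) = -6
  v3 = neg(6) = -6
  v4 = max2(-6, 6) = 6
  v5 = max2(-6, 6) = 6
  v8 = min2(6, 7) = 6
  v10 = absv(6) = 6

After the edit, cleaning proceeds:
  v2: a read changed (in5 6->-3) — executes, giving 3.
  v3: a read changed (in5 6->-3) — executes, giving 3.
  v4: a read changed (v3 -6->3; in5 6->-3) — executes, giving 3.
  v5: a read changed (v2 -6->3; v4 6->3) — executes, giving 3.
  v8: a read changed (v5 6->3) — executes, giving 3.
  v10: a read changed (v8 6->3) — executes, giving 3.

Demanding v10 again yields 3.
6 computations run: v2, v3, v4, v5, v8, v10.
The nodes whose values change: in5, v2, v3, v4, v5, v8, v10.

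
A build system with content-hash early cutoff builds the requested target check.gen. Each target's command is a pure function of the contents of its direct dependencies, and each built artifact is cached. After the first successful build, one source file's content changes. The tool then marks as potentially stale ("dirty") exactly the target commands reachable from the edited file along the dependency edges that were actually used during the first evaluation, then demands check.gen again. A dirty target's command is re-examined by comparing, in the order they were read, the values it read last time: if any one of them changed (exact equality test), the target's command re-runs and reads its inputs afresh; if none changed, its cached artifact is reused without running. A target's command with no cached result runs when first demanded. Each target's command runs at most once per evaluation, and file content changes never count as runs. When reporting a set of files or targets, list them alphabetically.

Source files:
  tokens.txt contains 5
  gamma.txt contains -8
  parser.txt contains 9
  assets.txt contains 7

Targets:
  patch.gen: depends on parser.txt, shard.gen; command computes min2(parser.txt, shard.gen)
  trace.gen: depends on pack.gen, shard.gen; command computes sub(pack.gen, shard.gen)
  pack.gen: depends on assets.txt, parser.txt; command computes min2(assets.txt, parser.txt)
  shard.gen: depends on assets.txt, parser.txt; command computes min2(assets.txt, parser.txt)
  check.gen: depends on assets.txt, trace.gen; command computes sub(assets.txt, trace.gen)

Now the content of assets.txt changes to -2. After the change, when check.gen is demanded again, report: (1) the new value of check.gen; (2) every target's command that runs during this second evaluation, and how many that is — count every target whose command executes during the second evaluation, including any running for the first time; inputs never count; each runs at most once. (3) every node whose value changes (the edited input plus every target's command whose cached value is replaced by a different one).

First evaluation (everything demanded from the output):
  pack.gen = min2(7, 9) = 7
  shard.gen = min2(7, 9) = 7
  trace.gen = sub(7, 7) = 0
  check.gen = sub(7, 0) = 7

Propagation after the edit:
  pack.gen: runs — assets.txt 7->-2; result -2.
  shard.gen: runs — assets.txt 7->-2; result -2.
  trace.gen: runs — pack.gen 7->-2; shard.gen 7->-2; result 0 (same value as before).
  check.gen: runs — assets.txt 7->-2; result -2.

New value of check.gen: -2.
Target commands that run: check.gen, pack.gen, shard.gen, trace.gen — 4 in total.
Values that change: assets.txt, check.gen, pack.gen, shard.gen.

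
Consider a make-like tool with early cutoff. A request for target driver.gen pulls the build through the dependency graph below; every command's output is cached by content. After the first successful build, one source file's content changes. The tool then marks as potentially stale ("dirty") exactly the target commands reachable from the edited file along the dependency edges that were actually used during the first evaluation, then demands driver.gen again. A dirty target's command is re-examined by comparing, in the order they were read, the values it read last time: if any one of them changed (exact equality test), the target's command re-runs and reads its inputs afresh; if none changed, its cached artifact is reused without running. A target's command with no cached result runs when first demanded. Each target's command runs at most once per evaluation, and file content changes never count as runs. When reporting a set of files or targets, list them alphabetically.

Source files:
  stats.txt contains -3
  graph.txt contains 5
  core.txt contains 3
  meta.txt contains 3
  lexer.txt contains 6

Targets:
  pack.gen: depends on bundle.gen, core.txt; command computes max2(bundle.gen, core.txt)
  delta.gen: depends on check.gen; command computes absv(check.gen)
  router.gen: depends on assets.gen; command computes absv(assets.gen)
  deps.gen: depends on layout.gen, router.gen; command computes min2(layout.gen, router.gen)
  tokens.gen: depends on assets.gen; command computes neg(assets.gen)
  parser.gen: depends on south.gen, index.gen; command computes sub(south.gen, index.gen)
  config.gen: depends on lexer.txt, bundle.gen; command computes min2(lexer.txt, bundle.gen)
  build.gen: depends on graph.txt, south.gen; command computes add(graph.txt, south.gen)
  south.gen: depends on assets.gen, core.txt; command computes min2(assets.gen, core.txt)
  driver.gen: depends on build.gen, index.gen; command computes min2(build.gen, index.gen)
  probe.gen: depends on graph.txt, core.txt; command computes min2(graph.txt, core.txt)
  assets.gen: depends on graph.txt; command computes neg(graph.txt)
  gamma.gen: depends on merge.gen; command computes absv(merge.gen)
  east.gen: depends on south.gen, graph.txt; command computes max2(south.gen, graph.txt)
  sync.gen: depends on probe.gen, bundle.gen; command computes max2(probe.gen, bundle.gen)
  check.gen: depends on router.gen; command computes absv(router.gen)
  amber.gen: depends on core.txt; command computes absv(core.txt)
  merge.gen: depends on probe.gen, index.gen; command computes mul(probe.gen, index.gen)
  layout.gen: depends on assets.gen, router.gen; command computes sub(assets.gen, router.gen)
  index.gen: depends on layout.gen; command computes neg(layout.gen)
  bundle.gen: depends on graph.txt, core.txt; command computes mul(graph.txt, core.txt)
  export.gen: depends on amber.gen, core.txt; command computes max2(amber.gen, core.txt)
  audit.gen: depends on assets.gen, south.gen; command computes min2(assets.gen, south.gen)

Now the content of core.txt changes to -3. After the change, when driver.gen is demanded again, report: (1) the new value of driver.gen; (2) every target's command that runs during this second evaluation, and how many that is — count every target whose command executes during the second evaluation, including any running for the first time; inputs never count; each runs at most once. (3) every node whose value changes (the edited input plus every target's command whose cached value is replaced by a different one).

Demanding driver.gen again yields 0.
1 target commands run: south.gen.
The nodes whose values change: core.txt.
Note the absorption at south.gen: it re-runs yet its value is the same, leaving the output's value untouched.

First demand of the output computes:
  assets.gen = neg(5) = -5
  router.gen = absv(-5) = 5
  layout.gen = sub(-5, 5) = -10
  index.gen = neg(-10) = 10
  south.gen = min2(-5, 3) = -5
  build.gen = add(5, -5) = 0
  driver.gen = min2(0, 10) = 0

After the edit, cleaning proceeds:
  south.gen: a read changed (core.txt 3->-3) — executes, giving -5 — identical to its old value.
  build.gen: dirty, but its reads are unchanged (graph.txt unchanged, south.gen unchanged); cached 0 stands.
  driver.gen: dirty, but its reads are unchanged (build.gen unchanged, index.gen unchanged); cached 0 stands.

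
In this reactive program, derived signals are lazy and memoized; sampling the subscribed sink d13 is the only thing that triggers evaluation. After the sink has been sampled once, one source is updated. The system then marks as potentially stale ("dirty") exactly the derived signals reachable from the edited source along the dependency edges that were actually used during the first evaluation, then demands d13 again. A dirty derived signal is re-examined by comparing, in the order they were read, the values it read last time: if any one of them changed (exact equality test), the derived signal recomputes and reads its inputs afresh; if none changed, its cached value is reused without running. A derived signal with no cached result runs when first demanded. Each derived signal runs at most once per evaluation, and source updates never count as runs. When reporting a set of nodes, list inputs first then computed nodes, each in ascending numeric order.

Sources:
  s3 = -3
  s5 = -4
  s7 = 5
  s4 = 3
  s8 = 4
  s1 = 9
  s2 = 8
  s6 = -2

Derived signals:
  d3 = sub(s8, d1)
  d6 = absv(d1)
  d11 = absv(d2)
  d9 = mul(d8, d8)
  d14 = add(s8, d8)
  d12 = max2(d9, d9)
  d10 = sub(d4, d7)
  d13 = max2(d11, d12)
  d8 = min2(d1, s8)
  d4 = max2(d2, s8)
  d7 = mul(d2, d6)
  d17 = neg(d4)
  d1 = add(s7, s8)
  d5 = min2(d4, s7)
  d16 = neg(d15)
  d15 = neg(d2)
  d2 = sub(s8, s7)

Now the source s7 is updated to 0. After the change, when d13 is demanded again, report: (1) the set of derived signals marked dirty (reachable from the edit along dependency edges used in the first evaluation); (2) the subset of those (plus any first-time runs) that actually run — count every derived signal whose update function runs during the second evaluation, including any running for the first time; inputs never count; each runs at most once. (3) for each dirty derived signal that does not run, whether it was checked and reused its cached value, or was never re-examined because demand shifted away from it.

The edit dirties: d1, d2, d8, d9, d11, d12, d13.
5 derived signals run: d1, d2, d8, d11, d13.
Cache hits after checking: d9, d12.
Note where the cutoff bites: d9 is checked, finds nothing changed, and keeps its cache.

First demand of the output computes:
  d1 = add(5, 4) = 9
  d2 = sub(4, 5) = -1
  d8 = min2(9, 4) = 4
  d9 = mul(4, 4) = 16
  d11 = absv(-1) = 1
  d12 = max2(16, 16) = 16
  d13 = max2(1, 16) = 16

After the edit, cleaning proceeds:
  d1: a read changed (s7 5->0) — executes, giving 4.
  d2: a read changed (s7 5->0) — executes, giving 4.
  d8: a read changed (d1 9->4) — executes, giving 4 — identical to its old value.
  d9: dirty, but its reads are unchanged (d8 unchanged, d8 unchanged); cached 16 stands.
  d11: a read changed (d2 -1->4) — executes, giving 4.
  d12: dirty, but its reads are unchanged (d9 unchanged, d9 unchanged); cached 16 stands.
  d13: a read changed (d11 1->4) — executes, giving 16 — identical to its old value.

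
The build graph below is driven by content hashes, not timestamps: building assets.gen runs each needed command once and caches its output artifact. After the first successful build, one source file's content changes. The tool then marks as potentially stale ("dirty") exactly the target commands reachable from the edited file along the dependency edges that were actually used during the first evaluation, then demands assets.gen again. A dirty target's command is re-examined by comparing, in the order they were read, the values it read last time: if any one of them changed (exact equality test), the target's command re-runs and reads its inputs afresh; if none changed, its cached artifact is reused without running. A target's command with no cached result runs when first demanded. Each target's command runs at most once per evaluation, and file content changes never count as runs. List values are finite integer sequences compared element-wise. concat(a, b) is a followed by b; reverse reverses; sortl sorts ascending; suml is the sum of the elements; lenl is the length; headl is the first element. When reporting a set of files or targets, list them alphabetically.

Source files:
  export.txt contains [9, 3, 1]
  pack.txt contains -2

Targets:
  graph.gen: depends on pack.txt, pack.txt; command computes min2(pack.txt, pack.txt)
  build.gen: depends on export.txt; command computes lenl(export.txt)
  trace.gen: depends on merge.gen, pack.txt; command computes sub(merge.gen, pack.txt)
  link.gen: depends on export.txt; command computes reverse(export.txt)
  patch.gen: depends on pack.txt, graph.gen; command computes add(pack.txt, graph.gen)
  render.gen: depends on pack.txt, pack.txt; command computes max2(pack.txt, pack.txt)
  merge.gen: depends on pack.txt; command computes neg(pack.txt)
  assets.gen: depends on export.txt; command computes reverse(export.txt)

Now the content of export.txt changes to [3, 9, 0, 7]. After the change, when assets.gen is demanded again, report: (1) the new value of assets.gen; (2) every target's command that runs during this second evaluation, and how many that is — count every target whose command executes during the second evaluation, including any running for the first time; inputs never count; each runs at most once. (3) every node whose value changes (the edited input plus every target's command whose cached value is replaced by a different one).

Initial pass — values computed on the first demand:
  assets.gen = reverse([9, 3, 1]) = [1, 3, 9]

Second demand — change propagation:
  assets.gen: re-runs because export.txt [9, 3, 1]->[3, 9, 0, 7]; new result [7, 0, 9, 3].

assets.gen now evaluates to [7, 0, 9, 3].
Run set: assets.gen (1 run).
Changed values: assets.gen, export.txt.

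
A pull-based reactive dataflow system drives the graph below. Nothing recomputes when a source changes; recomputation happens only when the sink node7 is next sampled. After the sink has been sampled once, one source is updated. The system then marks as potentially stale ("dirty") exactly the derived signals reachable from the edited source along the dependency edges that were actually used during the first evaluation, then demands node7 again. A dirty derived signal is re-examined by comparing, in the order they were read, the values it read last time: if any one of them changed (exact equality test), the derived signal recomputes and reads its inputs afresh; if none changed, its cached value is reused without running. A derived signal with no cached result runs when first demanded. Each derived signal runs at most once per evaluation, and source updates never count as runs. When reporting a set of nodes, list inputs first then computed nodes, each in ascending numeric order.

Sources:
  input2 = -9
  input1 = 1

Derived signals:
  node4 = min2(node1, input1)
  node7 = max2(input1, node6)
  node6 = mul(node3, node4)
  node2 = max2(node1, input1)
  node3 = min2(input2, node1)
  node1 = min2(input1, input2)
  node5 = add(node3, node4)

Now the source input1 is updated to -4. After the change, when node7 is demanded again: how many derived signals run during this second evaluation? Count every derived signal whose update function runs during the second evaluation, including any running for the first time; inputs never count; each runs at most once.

Derived signals that run: node1, node4, node7 — 3 in total.
Key observation: the cutoff stops propagation at node3 — its inputs' values are unchanged, so it reuses its cache.

First evaluation (everything demanded from the output):
  node1 = min2(1, -9) = -9
  node3 = min2(-9, -9) = -9
  node4 = min2(-9, 1) = -9
  node6 = mul(-9, -9) = 81
  node7 = max2(1, 81) = 81

Propagation after the edit:
  node1: runs — input1 1->-4; result -9 (same value as before).
  node3: checked — values it read are unchanged (input2 unchanged, node1 unchanged); reused cached -9 without running.
  node4: runs — input1 1->-4; result -9 (same value as before).
  node6: checked — values it read are unchanged (node3 unchanged, node4 unchanged); reused cached 81 without running.
  node7: runs — input1 1->-4; result 81 (same value as before).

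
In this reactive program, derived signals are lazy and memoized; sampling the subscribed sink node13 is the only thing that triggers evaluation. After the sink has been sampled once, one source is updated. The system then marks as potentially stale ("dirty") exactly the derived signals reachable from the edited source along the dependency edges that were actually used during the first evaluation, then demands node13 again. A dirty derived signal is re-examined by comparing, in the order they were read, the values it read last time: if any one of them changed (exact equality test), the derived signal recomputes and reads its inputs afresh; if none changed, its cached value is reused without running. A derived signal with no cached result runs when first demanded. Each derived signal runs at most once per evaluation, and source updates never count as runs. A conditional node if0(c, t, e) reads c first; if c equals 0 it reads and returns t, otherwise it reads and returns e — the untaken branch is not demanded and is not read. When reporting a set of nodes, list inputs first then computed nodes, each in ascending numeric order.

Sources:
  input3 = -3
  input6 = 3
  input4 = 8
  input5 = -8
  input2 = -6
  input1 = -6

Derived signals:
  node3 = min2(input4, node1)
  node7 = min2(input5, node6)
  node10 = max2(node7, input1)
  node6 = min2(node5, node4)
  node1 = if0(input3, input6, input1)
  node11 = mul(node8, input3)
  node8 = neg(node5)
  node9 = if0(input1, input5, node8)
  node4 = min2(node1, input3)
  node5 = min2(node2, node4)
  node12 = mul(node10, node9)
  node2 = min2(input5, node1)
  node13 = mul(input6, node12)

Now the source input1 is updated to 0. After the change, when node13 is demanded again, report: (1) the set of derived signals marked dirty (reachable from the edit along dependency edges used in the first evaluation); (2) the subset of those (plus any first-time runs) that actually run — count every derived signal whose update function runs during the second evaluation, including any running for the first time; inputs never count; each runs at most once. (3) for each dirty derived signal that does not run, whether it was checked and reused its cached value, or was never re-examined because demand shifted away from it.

The edit dirties: node1, node2, node4, node5, node6, node7, node8, node9, node10, node12, node13.
9 derived signals run: node1, node2, node4, node5, node6, node9, node10, node12, node13.
Cache hits after checking: node7.
Unvisited dirty nodes (no longer demanded): node8.
Note the branch switch — demand abandons node8, which is never re-examined.

First demand of the output computes:
  node1 = if0(input3=-3 -> else branch input1) = -6
  node2 = min2(-8, -6) = -8
  node4 = min2(-6, -3) = -6
  node5 = min2(-8, -6) = -8
  node6 = min2(-8, -6) = -8
  node7 = min2(-8, -8) = -8
  node8 = neg(-8) = 8
  node9 = if0(input1=-6 -> else branch node8) = 8
  node10 = max2(-8, -6) = -6
  node12 = mul(-6, 8) = -48
  node13 = mul(3, -48) = -144

After the edit, cleaning proceeds:
  node1: a read changed (input1 -6->0) — executes, giving 0.
  node2: a read changed (node1 -6->0) — executes, giving -8 — identical to its old value.
  node4: a read changed (node1 -6->0) — executes, giving -3.
  node5: a read changed (node4 -6->-3) — executes, giving -8 — identical to its old value.
  node6: a read changed (node4 -6->-3) — executes, giving -8 — identical to its old value.
  node7: dirty, but its reads are unchanged (input5 unchanged, node6 unchanged); cached -8 stands.
  node8: stays stale; no demand reaches it after the flip.
  node9: a read changed (input1 -6->0) — executes, giving -8.
  node10: a read changed (input1 -6->0) — executes, giving 0.
  node12: a read changed (node10 -6->0; node9 8->-8) — executes, giving 0.
  node13: a read changed (node12 -48->0) — executes, giving 0.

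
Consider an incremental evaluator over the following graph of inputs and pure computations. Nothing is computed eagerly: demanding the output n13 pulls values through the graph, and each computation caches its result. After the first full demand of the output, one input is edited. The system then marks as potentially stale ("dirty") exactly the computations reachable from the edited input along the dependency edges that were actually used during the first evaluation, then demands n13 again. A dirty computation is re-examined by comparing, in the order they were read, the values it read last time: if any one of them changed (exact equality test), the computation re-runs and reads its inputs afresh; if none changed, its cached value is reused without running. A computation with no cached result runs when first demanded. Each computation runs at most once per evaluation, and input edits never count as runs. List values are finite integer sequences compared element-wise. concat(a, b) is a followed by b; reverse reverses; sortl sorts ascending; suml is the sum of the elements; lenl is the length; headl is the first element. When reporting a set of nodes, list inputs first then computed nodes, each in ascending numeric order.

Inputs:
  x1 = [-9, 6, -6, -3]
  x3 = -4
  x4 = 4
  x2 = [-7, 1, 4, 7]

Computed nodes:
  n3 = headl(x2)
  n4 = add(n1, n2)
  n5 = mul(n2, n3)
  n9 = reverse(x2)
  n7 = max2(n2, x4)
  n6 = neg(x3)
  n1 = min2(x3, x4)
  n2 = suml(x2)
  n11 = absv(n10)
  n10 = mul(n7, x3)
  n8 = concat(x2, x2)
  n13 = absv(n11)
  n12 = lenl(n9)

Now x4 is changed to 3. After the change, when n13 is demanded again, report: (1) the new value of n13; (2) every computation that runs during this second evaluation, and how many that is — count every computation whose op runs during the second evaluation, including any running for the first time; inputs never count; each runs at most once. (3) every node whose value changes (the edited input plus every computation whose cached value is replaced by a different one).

n13 now evaluates to 20.
Run set: n7 (1 run).
Changed values: x4.
The important point: n7 recomputes to an identical value, and the output ends up unchanged.

Initial pass — values computed on the first demand:
  n2 = suml([-7, 1, 4, 7]) = 5
  n7 = max2(5, 4) = 5
  n10 = mul(5, -4) = -20
  n11 = absv(-20) = 20
  n13 = absv(20) = 20

Second demand — change propagation:
  n7: re-runs because x4 4->3; new result 5 (unchanged).
  n10: re-examined; everything it read last time is the same (n7 unchanged, x3 unchanged) — cache -20 kept, no run.
  n11: re-examined; everything it read last time is the same (n10 unchanged) — cache 20 kept, no run.
  n13: re-examined; everything it read last time is the same (n11 unchanged) — cache 20 kept, no run.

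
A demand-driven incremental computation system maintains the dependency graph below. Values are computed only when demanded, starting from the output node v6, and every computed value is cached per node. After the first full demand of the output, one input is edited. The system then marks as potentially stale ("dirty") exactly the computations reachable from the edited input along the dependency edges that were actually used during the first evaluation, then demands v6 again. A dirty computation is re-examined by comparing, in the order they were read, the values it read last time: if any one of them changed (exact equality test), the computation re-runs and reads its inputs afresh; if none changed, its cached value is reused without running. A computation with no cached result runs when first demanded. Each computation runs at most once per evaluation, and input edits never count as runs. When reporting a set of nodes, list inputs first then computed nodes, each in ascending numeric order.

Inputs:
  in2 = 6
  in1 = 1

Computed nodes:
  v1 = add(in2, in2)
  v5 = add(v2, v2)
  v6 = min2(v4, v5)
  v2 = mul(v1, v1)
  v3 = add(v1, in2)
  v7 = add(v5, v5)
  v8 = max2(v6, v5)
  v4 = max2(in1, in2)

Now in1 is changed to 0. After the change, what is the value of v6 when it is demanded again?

New value of v6: 6.
Key observation: the change is absorbed at v4 — it re-runs but produces the same value, and the output's value is unchanged.

First evaluation (everything demanded from the output):
  v1 = add(6, 6) = 12
  v2 = mul(12, 12) = 144
  v4 = max2(1, 6) = 6
  v5 = add(144, 144) = 288
  v6 = min2(6, 288) = 6

Propagation after the edit:
  v4: runs — in1 1->0; result 6 (same value as before).
  v6: checked — values it read are unchanged (v4 unchanged, v5 unchanged); reused cached 6 without running.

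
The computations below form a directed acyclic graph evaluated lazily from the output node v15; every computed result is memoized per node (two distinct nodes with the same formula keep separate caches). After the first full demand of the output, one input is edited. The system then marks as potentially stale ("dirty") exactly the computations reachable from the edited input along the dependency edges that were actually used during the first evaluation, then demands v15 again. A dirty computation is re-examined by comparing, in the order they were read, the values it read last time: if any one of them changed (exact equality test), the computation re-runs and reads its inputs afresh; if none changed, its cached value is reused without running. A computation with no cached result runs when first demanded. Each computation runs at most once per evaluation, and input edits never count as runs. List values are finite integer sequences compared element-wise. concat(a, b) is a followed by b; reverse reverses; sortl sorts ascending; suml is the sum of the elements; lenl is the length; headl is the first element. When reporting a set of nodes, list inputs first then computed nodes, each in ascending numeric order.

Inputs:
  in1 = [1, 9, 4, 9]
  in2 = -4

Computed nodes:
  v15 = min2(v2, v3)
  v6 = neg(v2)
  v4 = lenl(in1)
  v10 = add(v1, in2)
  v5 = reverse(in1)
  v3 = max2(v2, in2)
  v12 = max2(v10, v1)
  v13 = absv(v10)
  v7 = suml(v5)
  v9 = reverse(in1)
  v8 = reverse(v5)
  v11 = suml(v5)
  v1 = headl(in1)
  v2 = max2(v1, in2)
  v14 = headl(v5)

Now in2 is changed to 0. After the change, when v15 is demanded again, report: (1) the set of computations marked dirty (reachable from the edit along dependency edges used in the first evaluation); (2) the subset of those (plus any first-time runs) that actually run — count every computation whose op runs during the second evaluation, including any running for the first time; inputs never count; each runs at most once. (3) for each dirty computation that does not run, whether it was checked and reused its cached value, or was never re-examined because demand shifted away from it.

The edit dirties: v2, v3, v15.
2 computations run: v2, v3.
Cache hits after checking: v15.
Note where the cutoff bites: v15 is checked, finds nothing changed, and keeps its cache.

First demand of the output computes:
  v1 = headl([1, 9, 4, 9]) = 1
  v2 = max2(1, -4) = 1
  v3 = max2(1, -4) = 1
  v15 = min2(1, 1) = 1

After the edit, cleaning proceeds:
  v2: a read changed (in2 -4->0) — executes, giving 1 — identical to its old value.
  v3: a read changed (in2 -4->0) — executes, giving 1 — identical to its old value.
  v15: dirty, but its reads are unchanged (v2 unchanged, v3 unchanged); cached 1 stands.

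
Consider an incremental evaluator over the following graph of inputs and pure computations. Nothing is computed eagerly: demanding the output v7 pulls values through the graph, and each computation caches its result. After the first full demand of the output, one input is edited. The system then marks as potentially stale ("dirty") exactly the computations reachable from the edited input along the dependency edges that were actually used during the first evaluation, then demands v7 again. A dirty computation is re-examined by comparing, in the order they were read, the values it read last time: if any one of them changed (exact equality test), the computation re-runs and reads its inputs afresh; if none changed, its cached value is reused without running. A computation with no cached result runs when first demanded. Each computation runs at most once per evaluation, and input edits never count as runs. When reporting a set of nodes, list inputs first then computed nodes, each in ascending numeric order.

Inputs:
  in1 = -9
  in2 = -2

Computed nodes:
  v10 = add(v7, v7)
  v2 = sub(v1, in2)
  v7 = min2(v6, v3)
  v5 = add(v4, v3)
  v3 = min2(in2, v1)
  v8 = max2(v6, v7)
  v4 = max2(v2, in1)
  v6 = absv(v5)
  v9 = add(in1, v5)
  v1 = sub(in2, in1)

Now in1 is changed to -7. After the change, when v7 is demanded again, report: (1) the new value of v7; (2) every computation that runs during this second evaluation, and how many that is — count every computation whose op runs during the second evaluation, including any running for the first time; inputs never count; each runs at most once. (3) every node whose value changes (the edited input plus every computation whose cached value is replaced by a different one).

Initial pass — values computed on the first demand:
  v1 = sub(-2, -9) = 7
  v2 = sub(7, -2) = 9
  v3 = min2(-2, 7) = -2
  v4 = max2(9, -9) = 9
  v5 = add(9, -2) = 7
  v6 = absv(7) = 7
  v7 = min2(7, -2) = -2

Second demand — change propagation:
  v1: re-runs because in1 -9->-7; new result 5.
  v2: re-runs because v1 7->5; new result 7.
  v3: re-runs because v1 7->5; new result -2 (unchanged).
  v4: re-runs because v2 9->7; in1 -9->-7; new result 7.
  v5: re-runs because v4 9->7; new result 5.
  v6: re-runs because v5 7->5; new result 5.
  v7: re-runs because v6 7->5; new result -2 (unchanged).

v7 now evaluates to -2.
Run set: v1, v2, v3, v4, v5, v6, v7 (7 run).
Changed values: in1, v1, v2, v4, v5, v6.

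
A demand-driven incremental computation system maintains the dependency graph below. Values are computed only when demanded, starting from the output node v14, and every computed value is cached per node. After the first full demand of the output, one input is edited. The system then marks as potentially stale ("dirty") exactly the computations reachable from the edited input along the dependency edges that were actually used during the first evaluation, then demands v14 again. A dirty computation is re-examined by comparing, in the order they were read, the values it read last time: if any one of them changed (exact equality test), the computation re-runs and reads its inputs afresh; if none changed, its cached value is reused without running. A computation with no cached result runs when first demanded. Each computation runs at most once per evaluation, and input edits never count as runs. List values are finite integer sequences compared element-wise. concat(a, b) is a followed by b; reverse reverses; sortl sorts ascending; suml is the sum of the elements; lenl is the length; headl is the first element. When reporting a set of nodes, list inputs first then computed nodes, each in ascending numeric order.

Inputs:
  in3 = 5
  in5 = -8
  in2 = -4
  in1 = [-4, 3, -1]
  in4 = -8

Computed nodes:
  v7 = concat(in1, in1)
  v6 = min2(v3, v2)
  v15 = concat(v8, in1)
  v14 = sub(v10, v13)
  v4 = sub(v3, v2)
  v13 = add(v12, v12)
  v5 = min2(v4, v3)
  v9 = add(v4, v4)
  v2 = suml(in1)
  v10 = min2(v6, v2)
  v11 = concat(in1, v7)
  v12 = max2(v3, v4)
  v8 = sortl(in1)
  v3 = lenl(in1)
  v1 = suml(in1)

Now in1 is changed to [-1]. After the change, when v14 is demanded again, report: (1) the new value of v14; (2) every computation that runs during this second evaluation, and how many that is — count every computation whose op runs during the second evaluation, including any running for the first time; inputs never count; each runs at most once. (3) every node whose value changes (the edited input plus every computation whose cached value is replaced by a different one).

First evaluation (everything demanded from the output):
  v2 = suml([-4, 3, -1]) = -2
  v3 = lenl([-4, 3, -1]) = 3
  v4 = sub(3, -2) = 5
  v6 = min2(3, -2) = -2
  v10 = min2(-2, -2) = -2
  v12 = max2(3, 5) = 5
  v13 = add(5, 5) = 10
  v14 = sub(-2, 10) = -12

Propagation after the edit:
  v2: runs — in1 [-4, 3, -1]->[-1]; result -1.
  v3: runs — in1 [-4, 3, -1]->[-1]; result 1.
  v4: runs — v3 3->1; v2 -2->-1; result 2.
  v6: runs — v3 3->1; v2 -2->-1; result -1.
  v10: runs — v6 -2->-1; v2 -2->-1; result -1.
  v12: runs — v3 3->1; v4 5->2; result 2.
  v13: runs — v12 5->2; v12 5->2; result 4.
  v14: runs — v10 -2->-1; v13 10->4; result -5.

New value of v14: -5.
Computations that run: v2, v3, v4, v6, v10, v12, v13, v14 — 8 in total.
Values that change: in1, v2, v3, v4, v6, v10, v12, v13, v14.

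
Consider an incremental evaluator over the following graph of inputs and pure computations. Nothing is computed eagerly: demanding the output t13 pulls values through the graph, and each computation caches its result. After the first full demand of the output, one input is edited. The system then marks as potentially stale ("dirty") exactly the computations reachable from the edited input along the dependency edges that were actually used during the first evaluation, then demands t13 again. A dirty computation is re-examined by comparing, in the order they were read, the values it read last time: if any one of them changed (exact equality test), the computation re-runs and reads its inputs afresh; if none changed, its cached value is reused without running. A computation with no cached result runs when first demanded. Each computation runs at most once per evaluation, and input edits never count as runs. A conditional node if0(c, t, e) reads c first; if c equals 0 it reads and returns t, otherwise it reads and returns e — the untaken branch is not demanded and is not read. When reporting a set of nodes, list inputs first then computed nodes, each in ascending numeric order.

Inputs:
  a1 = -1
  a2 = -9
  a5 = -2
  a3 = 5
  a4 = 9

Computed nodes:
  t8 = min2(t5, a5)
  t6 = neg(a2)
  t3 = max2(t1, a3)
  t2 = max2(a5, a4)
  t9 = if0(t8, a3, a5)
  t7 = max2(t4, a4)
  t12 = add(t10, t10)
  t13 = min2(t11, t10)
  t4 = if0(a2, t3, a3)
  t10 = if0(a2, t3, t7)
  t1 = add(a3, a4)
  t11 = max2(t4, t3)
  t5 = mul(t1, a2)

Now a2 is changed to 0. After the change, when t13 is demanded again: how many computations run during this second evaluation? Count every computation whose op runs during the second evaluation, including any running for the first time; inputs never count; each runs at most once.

Run set: t4, t10, t11, t13 (4 run).
The important point: the flipped condition redirects demand; t7 is left stale, never re-checked.

Initial pass — values computed on the first demand:
  t1 = add(5, 9) = 14
  t3 = max2(14, 5) = 14
  t4 = if0(a2=-9 -> else branch a3) = 5
  t7 = max2(5, 9) = 9
  t10 = if0(a2=-9 -> else branch t7) = 9
  t11 = max2(5, 14) = 14
  t13 = min2(14, 9) = 9

Second demand — change propagation:
  t4: re-runs because a2 -9->0; new result 14.
  t7: dirty yet unreached — the second evaluation never asks for it.
  t10: re-runs because a2 -9->0; new result 14.
  t11: re-runs because t4 5->14; new result 14 (unchanged).
  t13: re-runs because t10 9->14; new result 14.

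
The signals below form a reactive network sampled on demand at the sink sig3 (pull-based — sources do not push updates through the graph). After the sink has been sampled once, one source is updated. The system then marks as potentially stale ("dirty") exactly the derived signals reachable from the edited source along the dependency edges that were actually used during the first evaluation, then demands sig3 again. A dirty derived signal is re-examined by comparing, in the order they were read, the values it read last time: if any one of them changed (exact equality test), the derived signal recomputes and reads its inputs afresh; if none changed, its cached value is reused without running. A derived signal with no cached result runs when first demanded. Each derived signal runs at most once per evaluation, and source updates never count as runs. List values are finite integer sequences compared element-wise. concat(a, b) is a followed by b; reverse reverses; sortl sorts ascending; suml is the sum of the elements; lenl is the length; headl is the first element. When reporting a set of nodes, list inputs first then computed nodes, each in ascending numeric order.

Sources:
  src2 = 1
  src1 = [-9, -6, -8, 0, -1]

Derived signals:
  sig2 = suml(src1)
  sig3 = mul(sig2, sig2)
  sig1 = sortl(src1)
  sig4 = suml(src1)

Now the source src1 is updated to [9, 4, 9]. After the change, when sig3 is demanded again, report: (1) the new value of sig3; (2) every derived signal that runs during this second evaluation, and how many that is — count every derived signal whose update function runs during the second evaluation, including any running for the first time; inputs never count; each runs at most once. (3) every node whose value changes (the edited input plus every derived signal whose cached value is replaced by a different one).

sig3 now evaluates to 484.
Run set: sig2, sig3 (2 run).
Changed values: src1, sig2, sig3.

Initial pass — values computed on the first demand:
  sig2 = suml([-9, -6, -8, 0, -1]) = -24
  sig3 = mul(-24, -24) = 576

Second demand — change propagation:
  sig2: re-runs because src1 [-9, -6, -8, 0, -1]->[9, 4, 9]; new result 22.
  sig3: re-runs because sig2 -24->22; sig2 -24->22; new result 484.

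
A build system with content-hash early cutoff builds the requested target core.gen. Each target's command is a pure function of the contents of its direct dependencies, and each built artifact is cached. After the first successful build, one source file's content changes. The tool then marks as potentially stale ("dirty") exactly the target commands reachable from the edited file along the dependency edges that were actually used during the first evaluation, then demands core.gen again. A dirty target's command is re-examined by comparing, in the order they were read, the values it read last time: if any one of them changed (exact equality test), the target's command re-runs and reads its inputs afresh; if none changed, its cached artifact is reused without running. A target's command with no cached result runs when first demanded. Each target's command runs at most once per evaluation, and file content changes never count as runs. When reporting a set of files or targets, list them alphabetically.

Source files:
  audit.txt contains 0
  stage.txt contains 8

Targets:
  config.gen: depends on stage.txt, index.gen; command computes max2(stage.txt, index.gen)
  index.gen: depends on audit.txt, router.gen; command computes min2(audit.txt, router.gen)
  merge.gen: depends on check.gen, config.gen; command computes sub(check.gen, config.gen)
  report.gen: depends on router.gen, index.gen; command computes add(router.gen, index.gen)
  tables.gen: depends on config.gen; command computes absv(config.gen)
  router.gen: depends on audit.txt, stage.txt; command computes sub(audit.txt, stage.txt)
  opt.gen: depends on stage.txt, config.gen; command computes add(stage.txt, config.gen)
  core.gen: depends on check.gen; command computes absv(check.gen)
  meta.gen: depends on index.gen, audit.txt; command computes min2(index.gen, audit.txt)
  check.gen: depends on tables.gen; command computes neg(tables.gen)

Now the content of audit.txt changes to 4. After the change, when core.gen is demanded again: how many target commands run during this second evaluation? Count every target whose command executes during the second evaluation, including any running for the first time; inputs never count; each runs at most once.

Target commands that run: config.gen, index.gen, router.gen — 3 in total.
Key observation: the change is absorbed at config.gen — it re-runs but produces the same value, and the output's value is unchanged.

First evaluation (everything demanded from the output):
  router.gen = sub(0, 8) = -8
  index.gen = min2(0, -8) = -8
  config.gen = max2(8, -8) = 8
  tables.gen = absv(8) = 8
  check.gen = neg(8) = -8
  core.gen = absv(-8) = 8

Propagation after the edit:
  router.gen: runs — audit.txt 0->4; result -4.
  index.gen: runs — audit.txt 0->4; router.gen -8->-4; result -4.
  config.gen: runs — index.gen -8->-4; result 8 (same value as before).
  tables.gen: checked — values it read are unchanged (config.gen unchanged); reused cached 8 without running.
  check.gen: checked — values it read are unchanged (tables.gen unchanged); reused cached -8 without running.
  core.gen: checked — values it read are unchanged (check.gen unchanged); reused cached 8 without running.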